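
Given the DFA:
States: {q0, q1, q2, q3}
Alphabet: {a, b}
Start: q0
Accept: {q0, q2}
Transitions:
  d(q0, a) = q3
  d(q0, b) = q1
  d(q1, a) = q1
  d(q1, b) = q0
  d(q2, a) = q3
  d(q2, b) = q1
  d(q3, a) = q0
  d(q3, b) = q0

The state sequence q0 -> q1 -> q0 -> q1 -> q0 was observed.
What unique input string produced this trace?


Trace back each transition to find the symbol:
  q0 --[b]--> q1
  q1 --[b]--> q0
  q0 --[b]--> q1
  q1 --[b]--> q0

"bbbb"


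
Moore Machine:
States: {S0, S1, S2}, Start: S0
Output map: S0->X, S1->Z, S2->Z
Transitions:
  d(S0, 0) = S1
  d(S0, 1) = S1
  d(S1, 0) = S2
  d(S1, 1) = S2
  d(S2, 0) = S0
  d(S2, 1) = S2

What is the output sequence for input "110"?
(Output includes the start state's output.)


Start: S0 (output X)
  --1--> S1 (output Z)
  --1--> S2 (output Z)
  --0--> S0 (output X)

"XZZX"


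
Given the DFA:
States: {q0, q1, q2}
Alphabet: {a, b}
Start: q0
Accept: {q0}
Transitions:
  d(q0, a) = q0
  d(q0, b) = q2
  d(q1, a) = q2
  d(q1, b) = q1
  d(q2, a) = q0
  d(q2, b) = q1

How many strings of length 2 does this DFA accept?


Enumerating all length-2 strings:
  "aa" -> q0 [accept]
  "ab" -> q2 [reject]
  "ba" -> q0 [accept]
  "bb" -> q1 [reject]

2 out of 4


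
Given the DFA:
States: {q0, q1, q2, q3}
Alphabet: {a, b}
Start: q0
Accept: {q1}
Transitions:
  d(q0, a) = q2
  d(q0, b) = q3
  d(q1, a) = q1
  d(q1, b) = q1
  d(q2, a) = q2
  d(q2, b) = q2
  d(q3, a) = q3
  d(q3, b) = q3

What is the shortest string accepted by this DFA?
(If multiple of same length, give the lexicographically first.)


BFS by string length (lex-first path to each state shown):
  len 0: q0<-""
  len 1: q2<-"a", q3<-"b"
  len 2: q2<-"aa", q3<-"ba"
  len 3: q2<-"aaa", q3<-"baa"
  len 4: q2<-"aaaa", q3<-"baaa"
  len 5: q2<-"aaaaa", q3<-"baaaa"
  len 6: q2<-"aaaaaa", q3<-"baaaaa"
  len 7: q2<-"aaaaaaa", q3<-"baaaaaa"
  len 8: q2<-"aaaaaaaa", q3<-"baaaaaaa"

No string accepted (empty language)


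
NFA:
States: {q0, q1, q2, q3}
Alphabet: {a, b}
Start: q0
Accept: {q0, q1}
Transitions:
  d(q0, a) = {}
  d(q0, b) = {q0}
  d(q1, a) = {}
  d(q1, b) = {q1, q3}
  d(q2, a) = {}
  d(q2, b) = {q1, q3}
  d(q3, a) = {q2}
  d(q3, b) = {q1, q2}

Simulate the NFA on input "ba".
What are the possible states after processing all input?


Start: {q0}
  --b--> {q0}
  --a--> {}

{} (empty set, no valid transitions)


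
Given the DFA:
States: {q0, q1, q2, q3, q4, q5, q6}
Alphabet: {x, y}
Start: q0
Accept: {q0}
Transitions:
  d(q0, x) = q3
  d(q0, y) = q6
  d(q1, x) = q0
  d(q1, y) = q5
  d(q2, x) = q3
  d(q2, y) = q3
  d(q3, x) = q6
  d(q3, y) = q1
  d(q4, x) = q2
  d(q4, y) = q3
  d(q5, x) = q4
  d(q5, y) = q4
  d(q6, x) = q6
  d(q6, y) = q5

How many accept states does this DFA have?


Accept states listed: {q0}
Counting: q0(1)

1


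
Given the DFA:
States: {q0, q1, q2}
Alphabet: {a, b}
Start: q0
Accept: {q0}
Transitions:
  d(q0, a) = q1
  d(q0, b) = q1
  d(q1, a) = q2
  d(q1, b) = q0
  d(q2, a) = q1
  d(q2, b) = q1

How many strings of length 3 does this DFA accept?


Enumerating all length-3 strings:
  "aaa" -> q1 [reject]
  "aab" -> q1 [reject]
  "aba" -> q1 [reject]
  "abb" -> q1 [reject]
  "baa" -> q1 [reject]
  "bab" -> q1 [reject]
  "bba" -> q1 [reject]
  "bbb" -> q1 [reject]

0 out of 8


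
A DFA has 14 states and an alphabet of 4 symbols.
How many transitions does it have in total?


Each state has exactly one transition per symbol.
14 * 4 = 56

56


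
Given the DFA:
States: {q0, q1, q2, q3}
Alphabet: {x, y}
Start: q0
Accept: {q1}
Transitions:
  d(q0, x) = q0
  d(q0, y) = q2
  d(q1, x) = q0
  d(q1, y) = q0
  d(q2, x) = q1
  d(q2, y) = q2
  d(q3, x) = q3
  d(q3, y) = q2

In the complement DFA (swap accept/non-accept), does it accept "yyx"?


Trace: q0 -> q2 -> q2 -> q1
Final: q1
Original accept: {q1}
Complement: q1 is in original accept

No, complement rejects (original accepts)


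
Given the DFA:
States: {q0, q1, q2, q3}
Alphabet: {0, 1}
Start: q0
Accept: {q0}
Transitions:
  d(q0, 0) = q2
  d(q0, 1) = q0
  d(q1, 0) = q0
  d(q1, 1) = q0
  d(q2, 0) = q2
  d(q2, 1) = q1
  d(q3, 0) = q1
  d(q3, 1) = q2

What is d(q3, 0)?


Looking up transition d(q3, 0)

q1


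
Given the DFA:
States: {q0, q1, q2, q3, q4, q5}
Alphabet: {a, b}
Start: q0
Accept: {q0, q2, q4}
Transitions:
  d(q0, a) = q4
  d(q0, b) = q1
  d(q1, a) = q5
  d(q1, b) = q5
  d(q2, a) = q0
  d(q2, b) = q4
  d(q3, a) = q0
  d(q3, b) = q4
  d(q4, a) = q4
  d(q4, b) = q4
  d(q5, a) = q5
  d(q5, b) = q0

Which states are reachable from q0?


BFS from q0:
  layer 0: {q0}
  layer 1: {q1, q4}
  layer 2: {q5}

{q0, q1, q4, q5}


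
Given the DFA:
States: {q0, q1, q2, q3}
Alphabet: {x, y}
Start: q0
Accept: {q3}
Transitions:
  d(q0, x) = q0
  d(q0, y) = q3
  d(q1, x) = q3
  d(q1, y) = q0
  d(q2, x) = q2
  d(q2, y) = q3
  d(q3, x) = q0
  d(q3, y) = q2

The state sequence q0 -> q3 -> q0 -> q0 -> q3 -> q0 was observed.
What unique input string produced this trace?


Trace back each transition to find the symbol:
  q0 --[y]--> q3
  q3 --[x]--> q0
  q0 --[x]--> q0
  q0 --[y]--> q3
  q3 --[x]--> q0

"yxxyx"


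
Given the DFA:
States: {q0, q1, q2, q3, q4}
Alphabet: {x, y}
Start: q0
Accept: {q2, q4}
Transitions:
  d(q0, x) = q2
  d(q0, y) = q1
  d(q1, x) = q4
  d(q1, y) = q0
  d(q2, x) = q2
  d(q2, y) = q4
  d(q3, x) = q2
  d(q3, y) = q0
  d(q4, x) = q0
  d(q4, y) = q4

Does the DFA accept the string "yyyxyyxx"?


Trace: q0 -> q1 -> q0 -> q1 -> q4 -> q4 -> q4 -> q0 -> q2
Final state: q2
Accept states: {q2, q4}

Yes, accepted (final state q2 is an accept state)


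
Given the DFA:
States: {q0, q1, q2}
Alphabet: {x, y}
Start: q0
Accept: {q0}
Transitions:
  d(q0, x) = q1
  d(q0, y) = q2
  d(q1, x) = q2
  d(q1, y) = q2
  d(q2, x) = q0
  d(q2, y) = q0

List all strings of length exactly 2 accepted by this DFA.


All strings of length 2: 4 total
Accepted: 2

"yx", "yy"


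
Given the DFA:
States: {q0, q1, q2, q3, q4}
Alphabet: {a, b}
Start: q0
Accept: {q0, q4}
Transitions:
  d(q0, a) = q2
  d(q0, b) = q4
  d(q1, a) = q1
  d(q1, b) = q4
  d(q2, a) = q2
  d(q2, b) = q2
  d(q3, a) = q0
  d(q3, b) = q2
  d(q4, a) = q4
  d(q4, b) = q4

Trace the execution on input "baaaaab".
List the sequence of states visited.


Input: baaaaab
d(q0, b) = q4
d(q4, a) = q4
d(q4, a) = q4
d(q4, a) = q4
d(q4, a) = q4
d(q4, a) = q4
d(q4, b) = q4


q0 -> q4 -> q4 -> q4 -> q4 -> q4 -> q4 -> q4


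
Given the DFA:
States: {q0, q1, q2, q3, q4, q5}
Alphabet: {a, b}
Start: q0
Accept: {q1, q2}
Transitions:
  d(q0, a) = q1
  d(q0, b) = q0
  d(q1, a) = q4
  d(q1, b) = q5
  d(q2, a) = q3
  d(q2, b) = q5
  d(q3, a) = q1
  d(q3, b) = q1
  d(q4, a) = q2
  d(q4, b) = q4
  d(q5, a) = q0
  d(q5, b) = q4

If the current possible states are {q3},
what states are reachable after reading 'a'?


Apply transition on 'a' from each current state:
  d(q3, a) = q1

{q1}


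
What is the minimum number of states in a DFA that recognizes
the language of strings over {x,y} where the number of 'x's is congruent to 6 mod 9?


States track (count of 'x') mod 9.
Need 9 states: one per remainder 0..8; accept = remainder 6.

9


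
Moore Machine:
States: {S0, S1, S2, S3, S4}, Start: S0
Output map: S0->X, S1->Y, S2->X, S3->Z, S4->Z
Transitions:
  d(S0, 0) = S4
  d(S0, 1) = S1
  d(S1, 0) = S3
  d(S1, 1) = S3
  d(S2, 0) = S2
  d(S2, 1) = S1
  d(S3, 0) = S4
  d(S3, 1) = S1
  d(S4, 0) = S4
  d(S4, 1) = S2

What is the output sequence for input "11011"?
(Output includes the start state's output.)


Start: S0 (output X)
  --1--> S1 (output Y)
  --1--> S3 (output Z)
  --0--> S4 (output Z)
  --1--> S2 (output X)
  --1--> S1 (output Y)

"XYZZXY"


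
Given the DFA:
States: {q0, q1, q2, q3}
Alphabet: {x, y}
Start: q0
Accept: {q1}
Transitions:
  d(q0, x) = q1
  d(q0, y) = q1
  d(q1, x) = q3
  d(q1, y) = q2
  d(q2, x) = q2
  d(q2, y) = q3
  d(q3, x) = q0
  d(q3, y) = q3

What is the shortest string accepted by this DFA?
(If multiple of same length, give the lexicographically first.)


BFS by string length (lex-first path to each state shown):
  len 0: q0<-""
  len 1: q1<-"x"
Found accept state at length 1.

"x"


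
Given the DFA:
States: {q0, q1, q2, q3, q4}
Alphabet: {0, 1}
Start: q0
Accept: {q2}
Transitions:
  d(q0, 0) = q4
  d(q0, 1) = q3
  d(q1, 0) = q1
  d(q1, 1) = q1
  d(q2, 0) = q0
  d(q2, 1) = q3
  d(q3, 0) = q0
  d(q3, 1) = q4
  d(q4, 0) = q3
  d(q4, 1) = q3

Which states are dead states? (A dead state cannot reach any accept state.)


Forward reachability from each state:
  q0 -> reaches {q0, q3, q4}, no accept state (dead)
  q1 -> reaches {q1}, no accept state (dead)
  q2 -> reaches accept state q2 (live)
  q3 -> reaches {q0, q3, q4}, no accept state (dead)
  q4 -> reaches {q0, q3, q4}, no accept state (dead)

{q0, q1, q3, q4}


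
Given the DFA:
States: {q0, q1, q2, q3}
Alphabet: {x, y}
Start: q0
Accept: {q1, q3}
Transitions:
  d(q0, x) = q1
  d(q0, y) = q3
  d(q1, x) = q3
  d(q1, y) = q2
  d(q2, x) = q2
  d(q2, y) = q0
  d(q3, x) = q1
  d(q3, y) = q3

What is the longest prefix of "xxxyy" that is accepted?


Run the DFA, marking each prefix where the state is accepting:
  "" -> q0 [reject]
  "x" -> q1 [accept]
  "xx" -> q3 [accept]
  "xxx" -> q1 [accept]
  "xxxy" -> q2 [reject]
  "xxxyy" -> q0 [reject]

"xxx"


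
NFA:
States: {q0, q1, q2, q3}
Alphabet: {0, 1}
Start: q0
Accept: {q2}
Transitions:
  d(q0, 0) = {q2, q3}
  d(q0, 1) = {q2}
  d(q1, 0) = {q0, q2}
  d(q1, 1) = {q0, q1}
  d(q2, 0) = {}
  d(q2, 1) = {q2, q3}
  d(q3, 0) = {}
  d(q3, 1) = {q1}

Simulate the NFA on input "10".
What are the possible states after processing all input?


Start: {q0}
  --1--> {q2}
  --0--> {}

{} (empty set, no valid transitions)


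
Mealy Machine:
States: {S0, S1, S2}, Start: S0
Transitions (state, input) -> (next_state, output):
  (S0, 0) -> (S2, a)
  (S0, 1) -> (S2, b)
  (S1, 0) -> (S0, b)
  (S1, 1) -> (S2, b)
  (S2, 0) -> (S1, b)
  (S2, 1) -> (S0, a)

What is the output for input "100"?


Step-by-step:
  (S0, 1) -> (S2, b)
  (S2, 0) -> (S1, b)
  (S1, 0) -> (S0, b)

"bbb"


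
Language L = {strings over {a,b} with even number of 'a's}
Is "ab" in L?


count('a') = 1; 1 mod 2 = 1

No, "ab" is not in L


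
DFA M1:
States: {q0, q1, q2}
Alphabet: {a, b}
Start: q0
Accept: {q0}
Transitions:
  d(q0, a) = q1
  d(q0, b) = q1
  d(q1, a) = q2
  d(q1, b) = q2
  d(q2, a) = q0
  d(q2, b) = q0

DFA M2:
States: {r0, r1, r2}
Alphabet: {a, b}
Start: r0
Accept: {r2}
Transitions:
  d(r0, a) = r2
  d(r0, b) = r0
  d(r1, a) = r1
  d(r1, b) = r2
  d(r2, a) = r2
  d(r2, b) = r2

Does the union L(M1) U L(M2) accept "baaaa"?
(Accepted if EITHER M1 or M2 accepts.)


M1: final=q2 accepted=False
M2: final=r2 accepted=True

Yes, union accepts


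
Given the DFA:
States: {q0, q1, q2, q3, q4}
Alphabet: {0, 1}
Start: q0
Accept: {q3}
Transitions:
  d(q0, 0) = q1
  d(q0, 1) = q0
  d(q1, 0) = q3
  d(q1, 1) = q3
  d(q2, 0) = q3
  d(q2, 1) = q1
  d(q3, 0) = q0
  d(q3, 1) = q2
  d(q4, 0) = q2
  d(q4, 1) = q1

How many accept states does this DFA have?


Accept states listed: {q3}
Counting: q3(1)

1


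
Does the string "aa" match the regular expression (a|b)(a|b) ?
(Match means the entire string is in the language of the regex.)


|string| = 2; first = 'a'; last = 'a'

Yes, "aa" matches (a|b)(a|b)


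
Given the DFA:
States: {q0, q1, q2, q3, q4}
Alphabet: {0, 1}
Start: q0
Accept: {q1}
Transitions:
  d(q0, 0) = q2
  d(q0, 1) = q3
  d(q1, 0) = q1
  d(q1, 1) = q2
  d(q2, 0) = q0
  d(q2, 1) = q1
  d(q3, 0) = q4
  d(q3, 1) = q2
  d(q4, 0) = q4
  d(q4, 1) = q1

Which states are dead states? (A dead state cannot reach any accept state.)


Forward reachability from each state:
  q0 -> reaches accept state q1 (live)
  q1 -> reaches accept state q1 (live)
  q2 -> reaches accept state q1 (live)
  q3 -> reaches accept state q1 (live)
  q4 -> reaches accept state q1 (live)

None (all states can reach an accept state)


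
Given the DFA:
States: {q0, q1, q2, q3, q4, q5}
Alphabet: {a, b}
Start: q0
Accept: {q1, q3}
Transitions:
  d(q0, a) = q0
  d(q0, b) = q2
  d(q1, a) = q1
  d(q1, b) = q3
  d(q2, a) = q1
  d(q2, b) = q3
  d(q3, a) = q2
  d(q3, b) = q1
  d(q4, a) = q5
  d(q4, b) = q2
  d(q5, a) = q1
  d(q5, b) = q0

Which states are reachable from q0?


BFS from q0:
  layer 0: {q0}
  layer 1: {q2}
  layer 2: {q1, q3}

{q0, q1, q2, q3}


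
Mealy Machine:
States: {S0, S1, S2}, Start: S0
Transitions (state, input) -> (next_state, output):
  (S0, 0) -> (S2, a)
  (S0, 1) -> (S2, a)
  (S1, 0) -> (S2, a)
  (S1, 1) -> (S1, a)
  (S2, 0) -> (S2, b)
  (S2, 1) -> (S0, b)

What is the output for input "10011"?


Step-by-step:
  (S0, 1) -> (S2, a)
  (S2, 0) -> (S2, b)
  (S2, 0) -> (S2, b)
  (S2, 1) -> (S0, b)
  (S0, 1) -> (S2, a)

"abbba"


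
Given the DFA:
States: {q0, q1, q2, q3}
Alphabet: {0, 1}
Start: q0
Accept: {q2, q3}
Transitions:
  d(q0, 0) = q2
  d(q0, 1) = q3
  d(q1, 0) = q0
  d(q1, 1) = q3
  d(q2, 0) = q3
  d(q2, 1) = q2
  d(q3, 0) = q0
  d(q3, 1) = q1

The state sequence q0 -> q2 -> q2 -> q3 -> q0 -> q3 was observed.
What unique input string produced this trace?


Trace back each transition to find the symbol:
  q0 --[0]--> q2
  q2 --[1]--> q2
  q2 --[0]--> q3
  q3 --[0]--> q0
  q0 --[1]--> q3

"01001"


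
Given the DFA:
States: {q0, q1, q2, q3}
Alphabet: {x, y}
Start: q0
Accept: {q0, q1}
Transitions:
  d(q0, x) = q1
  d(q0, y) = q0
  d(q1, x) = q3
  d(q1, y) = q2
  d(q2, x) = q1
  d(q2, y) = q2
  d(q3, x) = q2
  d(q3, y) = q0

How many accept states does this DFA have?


Accept states listed: {q0, q1}
Counting: q0(1) q1(2)

2


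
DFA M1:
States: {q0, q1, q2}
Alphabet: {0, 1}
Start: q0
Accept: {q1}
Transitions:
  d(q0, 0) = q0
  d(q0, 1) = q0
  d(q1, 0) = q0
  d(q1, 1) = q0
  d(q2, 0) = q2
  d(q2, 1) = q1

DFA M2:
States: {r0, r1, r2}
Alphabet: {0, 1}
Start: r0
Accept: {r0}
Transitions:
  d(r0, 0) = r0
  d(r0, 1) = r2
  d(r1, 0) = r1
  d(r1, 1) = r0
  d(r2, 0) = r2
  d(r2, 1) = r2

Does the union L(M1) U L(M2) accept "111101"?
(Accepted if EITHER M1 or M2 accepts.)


M1: final=q0 accepted=False
M2: final=r2 accepted=False

No, union rejects (neither accepts)


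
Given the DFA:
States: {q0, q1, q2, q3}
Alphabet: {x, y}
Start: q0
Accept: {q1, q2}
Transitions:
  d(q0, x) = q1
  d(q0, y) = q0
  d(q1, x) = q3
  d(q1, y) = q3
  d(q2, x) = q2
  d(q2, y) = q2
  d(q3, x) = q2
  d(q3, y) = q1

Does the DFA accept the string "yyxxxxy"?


Trace: q0 -> q0 -> q0 -> q1 -> q3 -> q2 -> q2 -> q2
Final state: q2
Accept states: {q1, q2}

Yes, accepted (final state q2 is an accept state)


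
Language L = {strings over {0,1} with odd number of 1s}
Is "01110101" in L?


count('1') = 5; 5 mod 2 = 1

Yes, "01110101" is in L


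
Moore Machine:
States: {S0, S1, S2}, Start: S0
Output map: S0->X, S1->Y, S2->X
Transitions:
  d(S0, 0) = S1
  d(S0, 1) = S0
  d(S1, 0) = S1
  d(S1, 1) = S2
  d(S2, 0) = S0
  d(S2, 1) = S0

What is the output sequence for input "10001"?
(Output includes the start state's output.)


Start: S0 (output X)
  --1--> S0 (output X)
  --0--> S1 (output Y)
  --0--> S1 (output Y)
  --0--> S1 (output Y)
  --1--> S2 (output X)

"XXYYYX"


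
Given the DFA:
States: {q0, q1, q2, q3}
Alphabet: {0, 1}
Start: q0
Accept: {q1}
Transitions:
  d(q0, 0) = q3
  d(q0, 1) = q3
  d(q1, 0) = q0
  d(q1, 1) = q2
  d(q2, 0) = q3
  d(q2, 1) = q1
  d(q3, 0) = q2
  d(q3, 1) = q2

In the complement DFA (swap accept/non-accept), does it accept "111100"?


Trace: q0 -> q3 -> q2 -> q1 -> q2 -> q3 -> q2
Final: q2
Original accept: {q1}
Complement: q2 is not in original accept

Yes, complement accepts (original rejects)


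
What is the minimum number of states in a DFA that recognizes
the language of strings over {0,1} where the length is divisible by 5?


States track (length) mod 5.
Need 5 states: one per remainder 0..4; accept = remainder 0.

5


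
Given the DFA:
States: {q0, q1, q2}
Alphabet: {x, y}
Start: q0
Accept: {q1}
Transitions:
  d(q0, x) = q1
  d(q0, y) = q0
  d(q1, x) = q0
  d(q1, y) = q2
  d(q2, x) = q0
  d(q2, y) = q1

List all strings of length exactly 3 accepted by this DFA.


All strings of length 3: 8 total
Accepted: 3

"xxx", "xyy", "yyx"


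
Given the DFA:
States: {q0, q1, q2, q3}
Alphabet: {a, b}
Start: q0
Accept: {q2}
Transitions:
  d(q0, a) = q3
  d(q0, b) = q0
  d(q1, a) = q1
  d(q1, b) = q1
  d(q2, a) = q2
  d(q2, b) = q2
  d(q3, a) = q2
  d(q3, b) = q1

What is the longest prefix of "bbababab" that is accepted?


Run the DFA, marking each prefix where the state is accepting:
  "" -> q0 [reject]
  "b" -> q0 [reject]
  "bb" -> q0 [reject]
  "bba" -> q3 [reject]
  "bbab" -> q1 [reject]
  "bbaba" -> q1 [reject]
  "bbabab" -> q1 [reject]
  "bbababa" -> q1 [reject]
  "bbababab" -> q1 [reject]

No prefix is accepted


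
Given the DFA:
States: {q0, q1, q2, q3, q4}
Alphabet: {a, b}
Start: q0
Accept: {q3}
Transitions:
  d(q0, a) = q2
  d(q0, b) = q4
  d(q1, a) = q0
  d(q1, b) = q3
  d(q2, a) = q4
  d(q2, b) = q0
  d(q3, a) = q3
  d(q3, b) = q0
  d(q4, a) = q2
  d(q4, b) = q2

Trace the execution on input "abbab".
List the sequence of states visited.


Input: abbab
d(q0, a) = q2
d(q2, b) = q0
d(q0, b) = q4
d(q4, a) = q2
d(q2, b) = q0


q0 -> q2 -> q0 -> q4 -> q2 -> q0


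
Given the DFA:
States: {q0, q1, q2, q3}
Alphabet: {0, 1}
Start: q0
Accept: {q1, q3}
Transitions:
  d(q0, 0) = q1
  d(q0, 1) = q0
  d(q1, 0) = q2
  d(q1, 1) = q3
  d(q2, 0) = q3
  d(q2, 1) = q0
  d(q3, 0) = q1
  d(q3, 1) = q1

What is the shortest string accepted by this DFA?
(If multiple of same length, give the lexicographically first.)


BFS by string length (lex-first path to each state shown):
  len 0: q0<-""
  len 1: q0<-"1", q1<-"0"
Found accept state at length 1.

"0"


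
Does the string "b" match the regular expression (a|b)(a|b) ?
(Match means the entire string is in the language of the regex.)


|string| = 1; first = 'b'; last = 'b'

No, "b" does not match (a|b)(a|b)


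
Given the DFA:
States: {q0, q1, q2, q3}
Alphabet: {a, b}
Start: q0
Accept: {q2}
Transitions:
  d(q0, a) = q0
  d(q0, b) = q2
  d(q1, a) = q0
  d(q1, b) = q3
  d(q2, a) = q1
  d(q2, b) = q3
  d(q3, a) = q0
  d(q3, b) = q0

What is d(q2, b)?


Looking up transition d(q2, b)

q3


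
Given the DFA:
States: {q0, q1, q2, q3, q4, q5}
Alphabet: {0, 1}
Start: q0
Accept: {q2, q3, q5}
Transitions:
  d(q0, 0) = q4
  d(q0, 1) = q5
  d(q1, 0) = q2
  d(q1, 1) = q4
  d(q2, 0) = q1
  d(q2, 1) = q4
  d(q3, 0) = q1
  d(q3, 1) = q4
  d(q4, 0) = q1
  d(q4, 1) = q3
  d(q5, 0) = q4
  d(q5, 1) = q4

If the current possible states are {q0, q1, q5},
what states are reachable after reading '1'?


Apply transition on '1' from each current state:
  d(q0, 1) = q5
  d(q1, 1) = q4
  d(q5, 1) = q4

{q4, q5}


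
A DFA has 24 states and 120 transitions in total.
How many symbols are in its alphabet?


Each state has exactly one transition per symbol.
|alphabet| = transitions / states = 120 / 24 = 5

5


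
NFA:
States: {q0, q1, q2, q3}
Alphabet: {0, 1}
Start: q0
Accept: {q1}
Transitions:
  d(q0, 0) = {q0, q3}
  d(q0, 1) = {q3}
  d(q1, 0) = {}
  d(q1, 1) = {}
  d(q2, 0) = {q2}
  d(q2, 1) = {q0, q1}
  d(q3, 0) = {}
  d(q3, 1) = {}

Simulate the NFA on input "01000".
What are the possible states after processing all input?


Start: {q0}
  --0--> {q0, q3}
  --1--> {q3}
  --0--> {}
  --0--> {}
  --0--> {}

{} (empty set, no valid transitions)


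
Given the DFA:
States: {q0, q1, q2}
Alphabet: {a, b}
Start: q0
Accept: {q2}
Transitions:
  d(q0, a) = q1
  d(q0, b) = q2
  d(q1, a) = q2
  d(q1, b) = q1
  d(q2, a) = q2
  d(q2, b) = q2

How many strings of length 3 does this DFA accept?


Enumerating all length-3 strings:
  "aaa" -> q2 [accept]
  "aab" -> q2 [accept]
  "aba" -> q2 [accept]
  "abb" -> q1 [reject]
  "baa" -> q2 [accept]
  "bab" -> q2 [accept]
  "bba" -> q2 [accept]
  "bbb" -> q2 [accept]

7 out of 8


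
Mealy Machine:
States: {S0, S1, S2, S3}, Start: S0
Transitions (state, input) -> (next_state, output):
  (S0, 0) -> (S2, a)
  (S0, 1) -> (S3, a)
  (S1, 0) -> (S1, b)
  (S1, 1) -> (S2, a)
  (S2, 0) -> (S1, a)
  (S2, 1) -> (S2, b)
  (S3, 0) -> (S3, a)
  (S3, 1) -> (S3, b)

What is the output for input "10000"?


Step-by-step:
  (S0, 1) -> (S3, a)
  (S3, 0) -> (S3, a)
  (S3, 0) -> (S3, a)
  (S3, 0) -> (S3, a)
  (S3, 0) -> (S3, a)

"aaaaa"


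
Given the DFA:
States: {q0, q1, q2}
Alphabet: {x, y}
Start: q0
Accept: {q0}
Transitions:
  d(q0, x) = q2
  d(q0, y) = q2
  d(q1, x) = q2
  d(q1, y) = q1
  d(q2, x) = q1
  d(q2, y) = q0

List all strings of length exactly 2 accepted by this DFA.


All strings of length 2: 4 total
Accepted: 2

"xy", "yy"


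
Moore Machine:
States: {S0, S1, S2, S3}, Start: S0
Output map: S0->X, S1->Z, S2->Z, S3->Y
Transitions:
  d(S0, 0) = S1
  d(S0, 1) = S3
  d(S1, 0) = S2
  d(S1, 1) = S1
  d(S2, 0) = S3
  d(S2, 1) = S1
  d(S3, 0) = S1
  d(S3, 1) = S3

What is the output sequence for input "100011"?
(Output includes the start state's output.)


Start: S0 (output X)
  --1--> S3 (output Y)
  --0--> S1 (output Z)
  --0--> S2 (output Z)
  --0--> S3 (output Y)
  --1--> S3 (output Y)
  --1--> S3 (output Y)

"XYZZYYY"


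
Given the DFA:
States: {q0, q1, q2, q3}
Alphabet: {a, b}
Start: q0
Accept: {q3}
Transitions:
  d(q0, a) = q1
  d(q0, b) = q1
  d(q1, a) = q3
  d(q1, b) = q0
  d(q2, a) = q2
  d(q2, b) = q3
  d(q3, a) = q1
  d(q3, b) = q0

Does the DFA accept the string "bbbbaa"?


Trace: q0 -> q1 -> q0 -> q1 -> q0 -> q1 -> q3
Final state: q3
Accept states: {q3}

Yes, accepted (final state q3 is an accept state)


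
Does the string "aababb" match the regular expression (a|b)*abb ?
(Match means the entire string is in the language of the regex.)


|string| = 6; first = 'a'; last = 'b'

Yes, "aababb" matches (a|b)*abb


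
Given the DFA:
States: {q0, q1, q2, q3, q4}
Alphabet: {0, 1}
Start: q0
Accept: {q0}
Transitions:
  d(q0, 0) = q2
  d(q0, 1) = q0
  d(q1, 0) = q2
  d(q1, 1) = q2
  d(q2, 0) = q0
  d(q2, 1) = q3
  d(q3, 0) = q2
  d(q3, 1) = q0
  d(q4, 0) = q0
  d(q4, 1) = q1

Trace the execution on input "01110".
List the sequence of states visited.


Input: 01110
d(q0, 0) = q2
d(q2, 1) = q3
d(q3, 1) = q0
d(q0, 1) = q0
d(q0, 0) = q2


q0 -> q2 -> q3 -> q0 -> q0 -> q2


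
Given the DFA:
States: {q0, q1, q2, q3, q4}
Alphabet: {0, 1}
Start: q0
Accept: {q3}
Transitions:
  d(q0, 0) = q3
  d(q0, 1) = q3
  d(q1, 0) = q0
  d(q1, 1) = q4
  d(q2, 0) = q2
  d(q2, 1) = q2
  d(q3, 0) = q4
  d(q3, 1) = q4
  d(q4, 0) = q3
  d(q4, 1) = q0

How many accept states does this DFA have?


Accept states listed: {q3}
Counting: q3(1)

1


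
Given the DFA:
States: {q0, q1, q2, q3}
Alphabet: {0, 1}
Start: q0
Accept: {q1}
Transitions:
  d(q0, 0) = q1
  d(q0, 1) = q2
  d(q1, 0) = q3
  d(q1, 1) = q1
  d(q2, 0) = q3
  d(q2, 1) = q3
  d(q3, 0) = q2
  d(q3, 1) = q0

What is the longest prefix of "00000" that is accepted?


Run the DFA, marking each prefix where the state is accepting:
  "" -> q0 [reject]
  "0" -> q1 [accept]
  "00" -> q3 [reject]
  "000" -> q2 [reject]
  "0000" -> q3 [reject]
  "00000" -> q2 [reject]

"0"


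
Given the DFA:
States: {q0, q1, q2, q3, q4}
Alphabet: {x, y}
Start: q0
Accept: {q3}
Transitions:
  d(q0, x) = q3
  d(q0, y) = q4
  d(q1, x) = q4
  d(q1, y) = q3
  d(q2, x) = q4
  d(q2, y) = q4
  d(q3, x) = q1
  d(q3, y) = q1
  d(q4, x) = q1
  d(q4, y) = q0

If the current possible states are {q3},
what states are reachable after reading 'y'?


Apply transition on 'y' from each current state:
  d(q3, y) = q1

{q1}


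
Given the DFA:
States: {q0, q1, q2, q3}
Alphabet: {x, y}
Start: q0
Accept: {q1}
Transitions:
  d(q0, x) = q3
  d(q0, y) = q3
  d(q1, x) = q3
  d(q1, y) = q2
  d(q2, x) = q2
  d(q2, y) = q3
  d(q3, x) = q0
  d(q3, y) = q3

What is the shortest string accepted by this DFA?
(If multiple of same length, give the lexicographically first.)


BFS by string length (lex-first path to each state shown):
  len 0: q0<-""
  len 1: q3<-"x"
  len 2: q0<-"xx", q3<-"xy"
  len 3: q0<-"xyx", q3<-"xxx"
  len 4: q0<-"xxxx", q3<-"xxxy"
  len 5: q0<-"xxxyx", q3<-"xxxxx"
  len 6: q0<-"xxxxxx", q3<-"xxxxxy"
  len 7: q0<-"xxxxxyx", q3<-"xxxxxxx"
  len 8: q0<-"xxxxxxxx", q3<-"xxxxxxxy"

No string accepted (empty language)


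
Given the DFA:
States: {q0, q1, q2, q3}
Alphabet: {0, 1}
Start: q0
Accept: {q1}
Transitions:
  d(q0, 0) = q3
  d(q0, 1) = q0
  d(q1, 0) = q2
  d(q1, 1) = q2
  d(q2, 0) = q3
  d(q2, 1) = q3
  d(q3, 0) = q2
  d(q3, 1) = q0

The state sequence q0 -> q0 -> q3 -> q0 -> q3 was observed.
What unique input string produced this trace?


Trace back each transition to find the symbol:
  q0 --[1]--> q0
  q0 --[0]--> q3
  q3 --[1]--> q0
  q0 --[0]--> q3

"1010"


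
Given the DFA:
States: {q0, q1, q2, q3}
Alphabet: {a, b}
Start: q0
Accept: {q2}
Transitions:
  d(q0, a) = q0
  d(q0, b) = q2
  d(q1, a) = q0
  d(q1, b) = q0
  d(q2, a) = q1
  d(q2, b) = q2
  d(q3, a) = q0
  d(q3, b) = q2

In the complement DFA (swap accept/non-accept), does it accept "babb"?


Trace: q0 -> q2 -> q1 -> q0 -> q2
Final: q2
Original accept: {q2}
Complement: q2 is in original accept

No, complement rejects (original accepts)


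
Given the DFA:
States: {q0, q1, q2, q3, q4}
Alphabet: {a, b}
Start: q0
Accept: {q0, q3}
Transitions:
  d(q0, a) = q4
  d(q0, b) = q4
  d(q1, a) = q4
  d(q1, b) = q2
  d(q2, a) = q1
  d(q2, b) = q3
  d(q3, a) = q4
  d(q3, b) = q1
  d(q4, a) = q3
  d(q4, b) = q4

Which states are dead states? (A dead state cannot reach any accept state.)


Forward reachability from each state:
  q0 -> reaches accept state q0 (live)
  q1 -> reaches accept state q3 (live)
  q2 -> reaches accept state q3 (live)
  q3 -> reaches accept state q3 (live)
  q4 -> reaches accept state q3 (live)

None (all states can reach an accept state)


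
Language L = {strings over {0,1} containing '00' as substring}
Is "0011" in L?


'00' occurs at index 0

Yes, "0011" is in L


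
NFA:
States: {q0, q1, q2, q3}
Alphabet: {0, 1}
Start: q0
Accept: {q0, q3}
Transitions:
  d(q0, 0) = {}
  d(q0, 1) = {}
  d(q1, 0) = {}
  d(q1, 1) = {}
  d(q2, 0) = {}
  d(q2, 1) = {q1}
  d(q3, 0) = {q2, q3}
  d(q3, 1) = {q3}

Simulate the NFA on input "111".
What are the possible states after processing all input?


Start: {q0}
  --1--> {}
  --1--> {}
  --1--> {}

{} (empty set, no valid transitions)


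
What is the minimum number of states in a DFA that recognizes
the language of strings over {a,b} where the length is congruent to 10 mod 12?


States track (length) mod 12.
Need 12 states: one per remainder 0..11; accept = remainder 10.

12


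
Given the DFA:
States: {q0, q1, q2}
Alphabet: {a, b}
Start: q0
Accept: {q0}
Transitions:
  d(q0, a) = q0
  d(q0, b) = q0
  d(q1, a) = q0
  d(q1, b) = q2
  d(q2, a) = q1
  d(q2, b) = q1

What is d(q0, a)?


Looking up transition d(q0, a)

q0


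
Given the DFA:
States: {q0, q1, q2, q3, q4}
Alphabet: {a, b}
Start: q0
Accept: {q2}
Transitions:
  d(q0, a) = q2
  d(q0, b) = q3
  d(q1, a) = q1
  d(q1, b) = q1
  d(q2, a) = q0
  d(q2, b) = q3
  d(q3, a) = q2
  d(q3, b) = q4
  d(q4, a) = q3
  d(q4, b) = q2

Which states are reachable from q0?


BFS from q0:
  layer 0: {q0}
  layer 1: {q2, q3}
  layer 2: {q4}

{q0, q2, q3, q4}


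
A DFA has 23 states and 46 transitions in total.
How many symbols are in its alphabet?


Each state has exactly one transition per symbol.
|alphabet| = transitions / states = 46 / 23 = 2

2


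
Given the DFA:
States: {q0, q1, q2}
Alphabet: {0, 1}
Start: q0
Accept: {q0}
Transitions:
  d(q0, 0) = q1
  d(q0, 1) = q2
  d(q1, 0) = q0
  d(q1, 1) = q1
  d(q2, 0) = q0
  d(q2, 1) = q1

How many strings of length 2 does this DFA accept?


Enumerating all length-2 strings:
  "00" -> q0 [accept]
  "01" -> q1 [reject]
  "10" -> q0 [accept]
  "11" -> q1 [reject]

2 out of 4


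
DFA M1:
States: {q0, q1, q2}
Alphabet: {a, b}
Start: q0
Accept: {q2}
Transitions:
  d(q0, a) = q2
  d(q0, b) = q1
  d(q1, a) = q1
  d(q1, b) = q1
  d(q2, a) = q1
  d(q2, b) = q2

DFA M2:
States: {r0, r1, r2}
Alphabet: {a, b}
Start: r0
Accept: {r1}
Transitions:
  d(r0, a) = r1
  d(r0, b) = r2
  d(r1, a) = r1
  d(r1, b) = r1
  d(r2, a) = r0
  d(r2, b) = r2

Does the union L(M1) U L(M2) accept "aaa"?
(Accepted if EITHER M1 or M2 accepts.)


M1: final=q1 accepted=False
M2: final=r1 accepted=True

Yes, union accepts


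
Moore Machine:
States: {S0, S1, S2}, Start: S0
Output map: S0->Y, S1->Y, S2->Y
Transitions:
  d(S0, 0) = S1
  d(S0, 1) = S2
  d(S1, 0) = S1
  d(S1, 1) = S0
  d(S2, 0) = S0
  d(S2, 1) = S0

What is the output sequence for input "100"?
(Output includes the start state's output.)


Start: S0 (output Y)
  --1--> S2 (output Y)
  --0--> S0 (output Y)
  --0--> S1 (output Y)

"YYYY"


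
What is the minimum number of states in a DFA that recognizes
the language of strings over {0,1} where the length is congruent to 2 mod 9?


States track (length) mod 9.
Need 9 states: one per remainder 0..8; accept = remainder 2.

9


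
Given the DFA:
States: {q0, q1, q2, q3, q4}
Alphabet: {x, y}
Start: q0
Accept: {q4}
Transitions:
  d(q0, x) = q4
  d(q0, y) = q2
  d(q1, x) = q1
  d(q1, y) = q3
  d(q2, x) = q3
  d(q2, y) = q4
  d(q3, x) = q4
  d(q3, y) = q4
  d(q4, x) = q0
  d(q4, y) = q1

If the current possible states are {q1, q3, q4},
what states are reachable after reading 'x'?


Apply transition on 'x' from each current state:
  d(q1, x) = q1
  d(q3, x) = q4
  d(q4, x) = q0

{q0, q1, q4}


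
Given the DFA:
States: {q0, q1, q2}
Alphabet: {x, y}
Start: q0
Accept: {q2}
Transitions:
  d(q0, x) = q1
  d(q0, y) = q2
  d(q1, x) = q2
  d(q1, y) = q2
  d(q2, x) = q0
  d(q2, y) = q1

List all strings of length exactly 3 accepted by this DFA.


All strings of length 3: 8 total
Accepted: 3

"yxy", "yyx", "yyy"


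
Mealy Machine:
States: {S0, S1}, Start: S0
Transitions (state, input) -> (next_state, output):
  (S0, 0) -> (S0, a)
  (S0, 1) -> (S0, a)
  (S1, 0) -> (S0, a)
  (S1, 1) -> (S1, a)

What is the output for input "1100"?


Step-by-step:
  (S0, 1) -> (S0, a)
  (S0, 1) -> (S0, a)
  (S0, 0) -> (S0, a)
  (S0, 0) -> (S0, a)

"aaaa"


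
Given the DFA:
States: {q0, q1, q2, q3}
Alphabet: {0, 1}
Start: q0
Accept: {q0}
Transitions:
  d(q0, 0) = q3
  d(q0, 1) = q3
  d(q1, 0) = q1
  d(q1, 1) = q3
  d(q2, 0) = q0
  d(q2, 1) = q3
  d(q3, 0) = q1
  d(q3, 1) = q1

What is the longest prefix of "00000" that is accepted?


Run the DFA, marking each prefix where the state is accepting:
  "" -> q0 [accept]
  "0" -> q3 [reject]
  "00" -> q1 [reject]
  "000" -> q1 [reject]
  "0000" -> q1 [reject]
  "00000" -> q1 [reject]

""


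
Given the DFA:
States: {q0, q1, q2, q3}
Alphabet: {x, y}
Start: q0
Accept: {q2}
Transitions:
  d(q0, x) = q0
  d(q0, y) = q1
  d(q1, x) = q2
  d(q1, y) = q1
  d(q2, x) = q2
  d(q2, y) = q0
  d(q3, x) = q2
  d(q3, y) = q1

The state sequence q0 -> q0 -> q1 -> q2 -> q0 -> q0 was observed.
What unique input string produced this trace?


Trace back each transition to find the symbol:
  q0 --[x]--> q0
  q0 --[y]--> q1
  q1 --[x]--> q2
  q2 --[y]--> q0
  q0 --[x]--> q0

"xyxyx"


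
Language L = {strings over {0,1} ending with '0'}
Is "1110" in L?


last symbol = '0'

Yes, "1110" is in L


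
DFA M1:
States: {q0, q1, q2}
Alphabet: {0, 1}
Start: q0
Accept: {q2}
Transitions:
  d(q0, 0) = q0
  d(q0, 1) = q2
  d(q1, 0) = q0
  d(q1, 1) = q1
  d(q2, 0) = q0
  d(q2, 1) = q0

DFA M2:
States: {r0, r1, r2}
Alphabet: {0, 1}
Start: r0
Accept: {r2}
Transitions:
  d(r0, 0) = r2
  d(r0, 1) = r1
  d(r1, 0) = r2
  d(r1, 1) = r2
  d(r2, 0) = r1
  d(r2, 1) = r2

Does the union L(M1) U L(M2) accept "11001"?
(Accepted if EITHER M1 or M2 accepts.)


M1: final=q2 accepted=True
M2: final=r2 accepted=True

Yes, union accepts


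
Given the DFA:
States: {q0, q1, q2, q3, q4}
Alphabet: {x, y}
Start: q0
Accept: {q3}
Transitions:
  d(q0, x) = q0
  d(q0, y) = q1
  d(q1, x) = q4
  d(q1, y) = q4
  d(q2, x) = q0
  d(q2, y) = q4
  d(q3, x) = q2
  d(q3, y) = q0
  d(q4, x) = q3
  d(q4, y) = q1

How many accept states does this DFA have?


Accept states listed: {q3}
Counting: q3(1)

1


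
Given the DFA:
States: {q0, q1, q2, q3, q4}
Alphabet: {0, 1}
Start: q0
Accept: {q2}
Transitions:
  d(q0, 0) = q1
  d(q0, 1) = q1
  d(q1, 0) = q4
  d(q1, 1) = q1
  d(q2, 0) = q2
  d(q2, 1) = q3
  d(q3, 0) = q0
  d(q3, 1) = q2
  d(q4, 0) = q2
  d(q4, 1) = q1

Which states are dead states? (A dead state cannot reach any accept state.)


Forward reachability from each state:
  q0 -> reaches accept state q2 (live)
  q1 -> reaches accept state q2 (live)
  q2 -> reaches accept state q2 (live)
  q3 -> reaches accept state q2 (live)
  q4 -> reaches accept state q2 (live)

None (all states can reach an accept state)


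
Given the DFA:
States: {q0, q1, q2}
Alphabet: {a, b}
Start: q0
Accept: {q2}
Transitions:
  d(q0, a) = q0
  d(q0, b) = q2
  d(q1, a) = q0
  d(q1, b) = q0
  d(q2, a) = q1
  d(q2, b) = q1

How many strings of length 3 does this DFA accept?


Enumerating all length-3 strings:
  "aaa" -> q0 [reject]
  "aab" -> q2 [accept]
  "aba" -> q1 [reject]
  "abb" -> q1 [reject]
  "baa" -> q0 [reject]
  "bab" -> q0 [reject]
  "bba" -> q0 [reject]
  "bbb" -> q0 [reject]

1 out of 8


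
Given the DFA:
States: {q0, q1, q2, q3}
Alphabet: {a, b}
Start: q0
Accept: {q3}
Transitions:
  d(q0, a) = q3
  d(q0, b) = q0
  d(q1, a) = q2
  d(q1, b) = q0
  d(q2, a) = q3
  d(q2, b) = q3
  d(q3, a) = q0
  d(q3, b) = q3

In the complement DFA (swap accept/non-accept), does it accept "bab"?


Trace: q0 -> q0 -> q3 -> q3
Final: q3
Original accept: {q3}
Complement: q3 is in original accept

No, complement rejects (original accepts)


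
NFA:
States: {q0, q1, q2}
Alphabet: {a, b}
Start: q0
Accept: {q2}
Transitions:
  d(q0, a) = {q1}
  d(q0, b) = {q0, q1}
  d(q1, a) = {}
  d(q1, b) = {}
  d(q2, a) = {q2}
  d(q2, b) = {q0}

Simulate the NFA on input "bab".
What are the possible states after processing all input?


Start: {q0}
  --b--> {q0, q1}
  --a--> {q1}
  --b--> {}

{} (empty set, no valid transitions)


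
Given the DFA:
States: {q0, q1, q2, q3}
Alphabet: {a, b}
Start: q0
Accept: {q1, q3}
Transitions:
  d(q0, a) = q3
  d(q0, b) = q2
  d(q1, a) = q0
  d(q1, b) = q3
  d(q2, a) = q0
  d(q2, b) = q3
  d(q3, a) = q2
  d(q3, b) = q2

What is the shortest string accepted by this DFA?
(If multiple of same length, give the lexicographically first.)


BFS by string length (lex-first path to each state shown):
  len 0: q0<-""
  len 1: q2<-"b", q3<-"a"
Found accept state at length 1.

"a"


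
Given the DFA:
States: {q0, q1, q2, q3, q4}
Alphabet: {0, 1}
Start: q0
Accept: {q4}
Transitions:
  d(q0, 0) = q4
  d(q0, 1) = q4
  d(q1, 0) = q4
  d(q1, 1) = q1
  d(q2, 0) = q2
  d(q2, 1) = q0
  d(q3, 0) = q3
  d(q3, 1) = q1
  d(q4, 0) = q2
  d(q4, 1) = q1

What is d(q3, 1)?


Looking up transition d(q3, 1)

q1


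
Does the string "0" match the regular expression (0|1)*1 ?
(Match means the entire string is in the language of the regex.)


|string| = 1; first = '0'; last = '0'

No, "0" does not match (0|1)*1


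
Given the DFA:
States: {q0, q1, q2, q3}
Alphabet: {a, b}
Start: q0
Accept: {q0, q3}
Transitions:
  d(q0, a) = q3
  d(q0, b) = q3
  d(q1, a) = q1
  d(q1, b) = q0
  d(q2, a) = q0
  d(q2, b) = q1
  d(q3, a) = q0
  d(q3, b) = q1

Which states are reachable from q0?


BFS from q0:
  layer 0: {q0}
  layer 1: {q3}
  layer 2: {q1}

{q0, q1, q3}


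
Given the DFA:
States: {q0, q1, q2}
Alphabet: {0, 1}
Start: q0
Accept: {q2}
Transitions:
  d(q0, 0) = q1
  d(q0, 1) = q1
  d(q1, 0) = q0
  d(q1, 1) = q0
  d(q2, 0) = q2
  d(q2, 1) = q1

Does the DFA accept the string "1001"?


Trace: q0 -> q1 -> q0 -> q1 -> q0
Final state: q0
Accept states: {q2}

No, rejected (final state q0 is not an accept state)


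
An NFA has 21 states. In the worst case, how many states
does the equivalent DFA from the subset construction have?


Subset construction: one DFA state per subset of NFA states.
2^21 = 2097152

2097152


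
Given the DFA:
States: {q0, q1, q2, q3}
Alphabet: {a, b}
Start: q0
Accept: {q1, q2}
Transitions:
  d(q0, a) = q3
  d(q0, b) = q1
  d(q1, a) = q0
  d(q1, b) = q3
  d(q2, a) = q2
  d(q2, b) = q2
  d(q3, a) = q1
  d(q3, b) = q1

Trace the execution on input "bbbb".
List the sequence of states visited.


Input: bbbb
d(q0, b) = q1
d(q1, b) = q3
d(q3, b) = q1
d(q1, b) = q3


q0 -> q1 -> q3 -> q1 -> q3


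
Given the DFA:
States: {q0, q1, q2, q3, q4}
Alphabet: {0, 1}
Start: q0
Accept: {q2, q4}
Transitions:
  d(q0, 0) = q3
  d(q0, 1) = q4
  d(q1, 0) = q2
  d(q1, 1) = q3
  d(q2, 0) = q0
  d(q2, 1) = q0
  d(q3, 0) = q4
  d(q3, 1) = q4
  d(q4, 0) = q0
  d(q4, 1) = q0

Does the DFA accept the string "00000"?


Trace: q0 -> q3 -> q4 -> q0 -> q3 -> q4
Final state: q4
Accept states: {q2, q4}

Yes, accepted (final state q4 is an accept state)


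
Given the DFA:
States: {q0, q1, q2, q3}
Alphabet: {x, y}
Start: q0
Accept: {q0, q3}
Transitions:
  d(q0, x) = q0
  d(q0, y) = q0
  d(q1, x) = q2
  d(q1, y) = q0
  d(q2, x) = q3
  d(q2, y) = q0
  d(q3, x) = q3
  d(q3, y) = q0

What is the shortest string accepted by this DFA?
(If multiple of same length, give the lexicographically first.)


BFS by string length (lex-first path to each state shown):
  len 0: q0<-""
Found accept state at length 0.

"" (empty string)


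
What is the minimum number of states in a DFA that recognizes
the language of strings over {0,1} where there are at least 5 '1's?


States: count = 0, 1, ..., 4, and a final '>= 5' state.
Total: 5 + 1 = 6. Accept = '>= 5' state.

6


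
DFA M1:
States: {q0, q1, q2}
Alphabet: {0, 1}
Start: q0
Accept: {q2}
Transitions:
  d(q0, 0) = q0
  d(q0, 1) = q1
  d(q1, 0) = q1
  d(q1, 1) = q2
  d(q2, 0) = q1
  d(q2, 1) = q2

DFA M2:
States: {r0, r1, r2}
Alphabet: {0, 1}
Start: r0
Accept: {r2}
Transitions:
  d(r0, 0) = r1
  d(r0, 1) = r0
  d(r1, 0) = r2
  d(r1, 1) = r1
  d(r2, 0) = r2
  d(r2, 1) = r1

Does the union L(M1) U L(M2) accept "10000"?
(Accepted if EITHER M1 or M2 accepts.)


M1: final=q1 accepted=False
M2: final=r2 accepted=True

Yes, union accepts


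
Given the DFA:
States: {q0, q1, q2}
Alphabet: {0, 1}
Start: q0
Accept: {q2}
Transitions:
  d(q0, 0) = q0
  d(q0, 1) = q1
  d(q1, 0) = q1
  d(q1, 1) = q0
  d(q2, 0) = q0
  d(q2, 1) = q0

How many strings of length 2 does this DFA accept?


Enumerating all length-2 strings:
  "00" -> q0 [reject]
  "01" -> q1 [reject]
  "10" -> q1 [reject]
  "11" -> q0 [reject]

0 out of 4


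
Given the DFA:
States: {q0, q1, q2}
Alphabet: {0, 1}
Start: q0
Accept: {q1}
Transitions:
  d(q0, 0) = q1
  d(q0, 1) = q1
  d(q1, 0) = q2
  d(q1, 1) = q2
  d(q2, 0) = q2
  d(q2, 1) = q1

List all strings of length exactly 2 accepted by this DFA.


All strings of length 2: 4 total
Accepted: 0

None


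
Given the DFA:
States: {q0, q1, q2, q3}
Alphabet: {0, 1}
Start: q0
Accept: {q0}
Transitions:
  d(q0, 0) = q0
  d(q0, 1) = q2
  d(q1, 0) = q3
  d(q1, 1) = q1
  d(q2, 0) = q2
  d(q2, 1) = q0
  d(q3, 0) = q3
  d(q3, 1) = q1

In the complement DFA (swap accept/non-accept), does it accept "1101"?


Trace: q0 -> q2 -> q0 -> q0 -> q2
Final: q2
Original accept: {q0}
Complement: q2 is not in original accept

Yes, complement accepts (original rejects)


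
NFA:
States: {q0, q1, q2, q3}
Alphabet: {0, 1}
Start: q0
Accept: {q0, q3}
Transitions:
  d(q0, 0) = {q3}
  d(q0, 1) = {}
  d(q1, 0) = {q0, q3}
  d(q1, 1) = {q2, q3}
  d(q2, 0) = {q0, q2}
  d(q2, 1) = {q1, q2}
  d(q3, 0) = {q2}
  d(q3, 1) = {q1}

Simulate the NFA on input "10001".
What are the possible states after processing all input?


Start: {q0}
  --1--> {}
  --0--> {}
  --0--> {}
  --0--> {}
  --1--> {}

{} (empty set, no valid transitions)


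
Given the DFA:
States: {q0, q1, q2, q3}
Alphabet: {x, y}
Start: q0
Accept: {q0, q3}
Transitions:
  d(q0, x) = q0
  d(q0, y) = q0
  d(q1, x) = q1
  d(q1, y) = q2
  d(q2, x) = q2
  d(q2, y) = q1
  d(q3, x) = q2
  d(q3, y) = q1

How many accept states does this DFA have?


Accept states listed: {q0, q3}
Counting: q0(1) q3(2)

2


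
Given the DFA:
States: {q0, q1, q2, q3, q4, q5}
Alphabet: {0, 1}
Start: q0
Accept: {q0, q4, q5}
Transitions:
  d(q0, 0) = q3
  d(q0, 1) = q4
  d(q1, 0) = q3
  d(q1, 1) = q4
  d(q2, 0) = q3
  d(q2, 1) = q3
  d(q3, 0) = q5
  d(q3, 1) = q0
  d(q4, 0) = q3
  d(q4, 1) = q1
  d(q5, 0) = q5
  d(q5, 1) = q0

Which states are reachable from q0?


BFS from q0:
  layer 0: {q0}
  layer 1: {q3, q4}
  layer 2: {q1, q5}

{q0, q1, q3, q4, q5}
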